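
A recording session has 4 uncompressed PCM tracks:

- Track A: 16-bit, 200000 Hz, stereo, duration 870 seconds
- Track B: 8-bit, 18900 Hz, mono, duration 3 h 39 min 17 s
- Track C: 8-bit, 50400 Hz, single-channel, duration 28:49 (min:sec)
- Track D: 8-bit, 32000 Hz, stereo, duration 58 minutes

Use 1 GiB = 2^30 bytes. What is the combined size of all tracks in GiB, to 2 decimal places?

1.17 GiB

Track A: 200,000 × 870 × 2 × 2 = 696,000,000 bytes.
Track B: 3 h 39 min 17 s = 13,157 s; 18,900 × 13,157 × 1 × 1 = 248,667,300 bytes.
Track C: 28:49 (min:sec) = 1,729 s; 50,400 × 1,729 × 1 × 1 = 87,141,600 bytes.
Track D: 58 minutes = 3,480 s; 32,000 × 3,480 × 1 × 2 = 222,720,000 bytes.
Total = 1,254,528,900 bytes = 1.17 GiB.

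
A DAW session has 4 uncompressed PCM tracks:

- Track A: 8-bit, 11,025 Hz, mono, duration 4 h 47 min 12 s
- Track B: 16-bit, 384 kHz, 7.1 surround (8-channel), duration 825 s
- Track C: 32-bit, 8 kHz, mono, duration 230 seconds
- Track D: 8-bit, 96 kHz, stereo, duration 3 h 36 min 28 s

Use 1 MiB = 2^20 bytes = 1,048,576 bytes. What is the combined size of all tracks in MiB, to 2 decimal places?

Track A: 4 h 47 min 12 s = 17,232 s; 11,025 × 17,232 × 1 × 1 = 189,982,800 bytes.
Track B: 384,000 × 825 × 2 × 8 = 5,068,800,000 bytes.
Track C: 8,000 × 230 × 4 × 1 = 7,360,000 bytes.
Track D: 3 h 36 min 28 s = 12,988 s; 96,000 × 12,988 × 1 × 2 = 2,493,696,000 bytes.
Total = 7,759,838,800 bytes = 7400.36 MiB.

7400.36 MiB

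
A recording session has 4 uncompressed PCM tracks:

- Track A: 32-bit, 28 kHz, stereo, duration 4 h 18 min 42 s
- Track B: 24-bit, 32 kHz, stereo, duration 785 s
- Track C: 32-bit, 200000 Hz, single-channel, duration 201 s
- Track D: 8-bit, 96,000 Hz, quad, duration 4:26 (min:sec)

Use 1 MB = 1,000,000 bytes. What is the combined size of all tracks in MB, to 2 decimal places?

Track A: 4 h 18 min 42 s = 15,522 s; 28,000 × 15,522 × 4 × 2 = 3,476,928,000 bytes.
Track B: 32,000 × 785 × 3 × 2 = 150,720,000 bytes.
Track C: 200,000 × 201 × 4 × 1 = 160,800,000 bytes.
Track D: 4:26 (min:sec) = 266 s; 96,000 × 266 × 1 × 4 = 102,144,000 bytes.
Total = 3,890,592,000 bytes = 3890.59 MB.

3890.59 MB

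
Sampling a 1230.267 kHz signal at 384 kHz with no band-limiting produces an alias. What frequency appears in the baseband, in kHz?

Nyquist = 384,000/2 = 192,000 Hz; 1,230,267 Hz exceeds it.
Alias = |1,230,267 − 3×384,000| = |1,230,267 − 1,152,000| = 78,267 Hz = 78.267 kHz.

78.267 kHz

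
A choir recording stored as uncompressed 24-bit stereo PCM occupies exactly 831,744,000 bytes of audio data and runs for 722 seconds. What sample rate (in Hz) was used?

192,000 Hz

Bytes = sample_rate × seconds × bytes_per_sample × channels.
sample_rate = 831,744,000 / (722 × 3 × 2) = 831,744,000 / 4,332 = 192,000 Hz.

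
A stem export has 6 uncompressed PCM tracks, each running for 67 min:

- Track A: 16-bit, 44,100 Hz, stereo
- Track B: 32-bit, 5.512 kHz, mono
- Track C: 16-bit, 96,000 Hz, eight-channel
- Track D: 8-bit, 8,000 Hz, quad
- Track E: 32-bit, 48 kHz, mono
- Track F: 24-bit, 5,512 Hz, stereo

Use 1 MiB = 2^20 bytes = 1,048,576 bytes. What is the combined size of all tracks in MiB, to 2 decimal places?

7635.03 MiB

67 min = 4,020 s.
Track A: 44,100 × 4,020 × 2 × 2 = 709,128,000 bytes.
Track B: 5,512 × 4,020 × 4 × 1 = 88,632,960 bytes.
Track C: 96,000 × 4,020 × 2 × 8 = 6,174,720,000 bytes.
Track D: 8,000 × 4,020 × 1 × 4 = 128,640,000 bytes.
Track E: 48,000 × 4,020 × 4 × 1 = 771,840,000 bytes.
Track F: 5,512 × 4,020 × 3 × 2 = 132,949,440 bytes.
Total = 8,005,910,400 bytes = 7635.03 MiB.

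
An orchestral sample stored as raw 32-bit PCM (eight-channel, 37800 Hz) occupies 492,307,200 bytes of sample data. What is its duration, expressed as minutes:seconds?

6:47

Byte rate = 37,800 × 4 × 8 = 1,209,600 bytes/s.
Duration = 492,307,200 / 1,209,600 = 407 s.
407 s = 6:47.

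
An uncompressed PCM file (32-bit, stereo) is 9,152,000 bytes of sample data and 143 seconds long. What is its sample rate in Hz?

Bytes = sample_rate × seconds × bytes_per_sample × channels.
sample_rate = 9,152,000 / (143 × 4 × 2) = 9,152,000 / 1,144 = 8,000 Hz.

8,000 Hz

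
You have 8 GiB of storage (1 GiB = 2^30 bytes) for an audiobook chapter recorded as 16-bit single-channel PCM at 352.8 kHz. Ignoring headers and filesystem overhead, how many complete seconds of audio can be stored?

12,173 seconds

Uncompressed byte rate = 352,800 × 2 × 1 = 705,600 bytes/s.
Capacity = 8 × 1,073,741,824 = 8,589,934,592 bytes.
8,589,934,592 / 705,600 ≈ 12173.94 s → 12,173 seconds.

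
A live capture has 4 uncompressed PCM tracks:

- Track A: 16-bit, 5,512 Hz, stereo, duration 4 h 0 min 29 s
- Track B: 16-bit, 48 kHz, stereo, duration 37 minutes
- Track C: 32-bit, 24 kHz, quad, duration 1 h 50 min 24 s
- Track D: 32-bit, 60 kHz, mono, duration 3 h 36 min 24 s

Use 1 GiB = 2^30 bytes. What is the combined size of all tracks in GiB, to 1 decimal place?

6.0 GiB

Track A: 4 h 0 min 29 s = 14,429 s; 5,512 × 14,429 × 2 × 2 = 318,130,592 bytes.
Track B: 37 minutes = 2,220 s; 48,000 × 2,220 × 2 × 2 = 426,240,000 bytes.
Track C: 1 h 50 min 24 s = 6,624 s; 24,000 × 6,624 × 4 × 4 = 2,543,616,000 bytes.
Track D: 3 h 36 min 24 s = 12,984 s; 60,000 × 12,984 × 4 × 1 = 3,116,160,000 bytes.
Total = 6,404,146,592 bytes = 6.0 GiB.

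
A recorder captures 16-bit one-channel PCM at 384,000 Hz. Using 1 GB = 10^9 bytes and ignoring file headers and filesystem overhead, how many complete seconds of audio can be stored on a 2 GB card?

2,604 seconds

Uncompressed byte rate = 384,000 × 2 × 1 = 768,000 bytes/s.
Capacity = 2 × 1,000,000,000 = 2,000,000,000 bytes.
2,000,000,000 / 768,000 ≈ 2604.17 s → 2,604 seconds.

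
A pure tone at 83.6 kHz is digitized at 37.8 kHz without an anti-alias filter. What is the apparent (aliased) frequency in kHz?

8 kHz

Nyquist = 37,800/2 = 18,900 Hz; 83,600 Hz exceeds it.
Alias = |83,600 − 2×37,800| = |83,600 − 75,600| = 8,000 Hz = 8 kHz.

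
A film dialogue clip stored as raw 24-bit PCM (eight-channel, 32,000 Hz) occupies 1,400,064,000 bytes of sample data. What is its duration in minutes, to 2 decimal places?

Byte rate = 32,000 × 3 × 8 = 768,000 bytes/s.
Duration = 1,400,064,000 / 768,000 = 1,823 s.
1,823 s / 60 = 30.38 minutes.

30.38 minutes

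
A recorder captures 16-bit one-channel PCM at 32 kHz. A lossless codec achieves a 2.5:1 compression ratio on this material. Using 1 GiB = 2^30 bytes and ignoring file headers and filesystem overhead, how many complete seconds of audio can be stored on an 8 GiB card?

Uncompressed byte rate = 32,000 × 2 × 1 = 64,000 bytes/s.
After 2.5:1 compression, effective rate ≈ 25600 bytes/s.
Capacity = 8 × 1,073,741,824 = 8,589,934,592 bytes.
8,589,934,592 / effective rate ≈ 335544.32 s → 335,544 seconds.

335,544 seconds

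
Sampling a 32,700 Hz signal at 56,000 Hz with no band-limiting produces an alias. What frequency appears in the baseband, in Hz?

Nyquist = 56,000/2 = 28,000 Hz; 32,700 Hz exceeds it.
Alias = |32,700 − 1×56,000| = |32,700 − 56,000| = 23,300 Hz.

23,300 Hz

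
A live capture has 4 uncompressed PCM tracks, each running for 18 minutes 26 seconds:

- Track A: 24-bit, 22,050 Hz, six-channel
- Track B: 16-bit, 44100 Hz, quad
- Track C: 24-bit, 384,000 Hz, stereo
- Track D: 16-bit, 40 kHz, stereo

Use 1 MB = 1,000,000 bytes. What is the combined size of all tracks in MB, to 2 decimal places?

3554.35 MB

18 minutes 26 seconds = 1,106 s.
Track A: 22,050 × 1,106 × 3 × 6 = 438,971,400 bytes.
Track B: 44,100 × 1,106 × 2 × 4 = 390,196,800 bytes.
Track C: 384,000 × 1,106 × 3 × 2 = 2,548,224,000 bytes.
Track D: 40,000 × 1,106 × 2 × 2 = 176,960,000 bytes.
Total = 3,554,352,200 bytes = 3554.35 MB.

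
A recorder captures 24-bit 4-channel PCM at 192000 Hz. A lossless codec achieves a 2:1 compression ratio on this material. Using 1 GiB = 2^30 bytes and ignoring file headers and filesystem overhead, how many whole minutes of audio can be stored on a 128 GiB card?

Uncompressed byte rate = 192,000 × 3 × 4 = 2,304,000 bytes/s.
After 2:1 compression, effective rate ≈ 1152000 bytes/s.
Capacity = 128 × 1,073,741,824 = 137,438,953,472 bytes.
137,438,953,472 / effective rate ≈ 119304.65 s → 1,988 minutes.

1,988 minutes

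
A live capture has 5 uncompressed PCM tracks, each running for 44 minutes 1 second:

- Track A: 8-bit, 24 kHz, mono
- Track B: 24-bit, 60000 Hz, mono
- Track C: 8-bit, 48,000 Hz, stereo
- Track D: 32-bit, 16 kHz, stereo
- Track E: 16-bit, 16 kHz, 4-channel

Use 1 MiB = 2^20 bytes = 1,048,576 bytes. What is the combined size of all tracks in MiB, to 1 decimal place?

1400.4 MiB

44 minutes 1 second = 2,641 s.
Track A: 24,000 × 2,641 × 1 × 1 = 63,384,000 bytes.
Track B: 60,000 × 2,641 × 3 × 1 = 475,380,000 bytes.
Track C: 48,000 × 2,641 × 1 × 2 = 253,536,000 bytes.
Track D: 16,000 × 2,641 × 4 × 2 = 338,048,000 bytes.
Track E: 16,000 × 2,641 × 2 × 4 = 338,048,000 bytes.
Total = 1,468,396,000 bytes = 1400.4 MiB.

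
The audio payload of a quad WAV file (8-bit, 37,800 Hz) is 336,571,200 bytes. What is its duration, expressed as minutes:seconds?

37:06

Byte rate = 37,800 × 1 × 4 = 151,200 bytes/s.
Duration = 336,571,200 / 151,200 = 2,226 s.
2,226 s = 37:06.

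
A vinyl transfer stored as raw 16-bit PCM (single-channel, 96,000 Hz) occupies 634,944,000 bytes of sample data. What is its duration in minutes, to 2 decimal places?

Byte rate = 96,000 × 2 × 1 = 192,000 bytes/s.
Duration = 634,944,000 / 192,000 = 3,307 s.
3,307 s / 60 = 55.12 minutes.

55.12 minutes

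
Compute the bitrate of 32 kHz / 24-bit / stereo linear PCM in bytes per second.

192,000 bytes/s

Bit rate = 32,000 × 24 × 2 = 1,536,000 bits/s.
1,536,000 / 8 = 192,000 bytes/s.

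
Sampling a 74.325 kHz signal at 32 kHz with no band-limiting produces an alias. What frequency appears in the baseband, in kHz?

Nyquist = 32,000/2 = 16,000 Hz; 74,325 Hz exceeds it.
Alias = |74,325 − 2×32,000| = |74,325 − 64,000| = 10,325 Hz = 10.325 kHz.

10.325 kHz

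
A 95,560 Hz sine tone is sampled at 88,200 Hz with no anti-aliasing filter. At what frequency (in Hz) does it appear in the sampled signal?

7,360 Hz

Nyquist = 88,200/2 = 44,100 Hz; 95,560 Hz exceeds it.
Alias = |95,560 − 1×88,200| = |95,560 − 88,200| = 7,360 Hz.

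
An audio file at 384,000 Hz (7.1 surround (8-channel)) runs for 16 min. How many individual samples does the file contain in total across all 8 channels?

2,949,120,000 samples

16 min = 960 s.
384,000 × 960 s × 8 ch = 2,949,120,000 samples.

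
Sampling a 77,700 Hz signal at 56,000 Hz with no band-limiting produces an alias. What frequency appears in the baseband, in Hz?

21,700 Hz

Nyquist = 56,000/2 = 28,000 Hz; 77,700 Hz exceeds it.
Alias = |77,700 − 1×56,000| = |77,700 − 56,000| = 21,700 Hz.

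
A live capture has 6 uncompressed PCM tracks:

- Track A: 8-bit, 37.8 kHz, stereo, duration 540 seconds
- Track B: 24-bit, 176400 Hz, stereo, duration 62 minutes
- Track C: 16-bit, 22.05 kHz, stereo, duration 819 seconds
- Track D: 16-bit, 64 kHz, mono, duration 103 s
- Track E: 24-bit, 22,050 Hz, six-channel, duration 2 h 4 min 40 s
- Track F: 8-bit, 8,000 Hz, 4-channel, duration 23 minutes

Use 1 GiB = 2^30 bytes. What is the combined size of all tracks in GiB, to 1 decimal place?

6.6 GiB

Track A: 37,800 × 540 × 1 × 2 = 40,824,000 bytes.
Track B: 62 minutes = 3,720 s; 176,400 × 3,720 × 3 × 2 = 3,937,248,000 bytes.
Track C: 22,050 × 819 × 2 × 2 = 72,235,800 bytes.
Track D: 64,000 × 103 × 2 × 1 = 13,184,000 bytes.
Track E: 2 h 4 min 40 s = 7,480 s; 22,050 × 7,480 × 3 × 6 = 2,968,812,000 bytes.
Track F: 23 minutes = 1,380 s; 8,000 × 1,380 × 1 × 4 = 44,160,000 bytes.
Total = 7,076,463,800 bytes = 6.6 GiB.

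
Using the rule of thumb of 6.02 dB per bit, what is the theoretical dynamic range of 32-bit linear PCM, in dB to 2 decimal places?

32 × 6.02 = 192.64 dB.

192.64 dB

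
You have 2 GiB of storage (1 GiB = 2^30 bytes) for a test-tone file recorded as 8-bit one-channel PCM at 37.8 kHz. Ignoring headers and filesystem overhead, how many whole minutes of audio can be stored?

946 minutes

Uncompressed byte rate = 37,800 × 1 × 1 = 37,800 bytes/s.
Capacity = 2 × 1,073,741,824 = 2,147,483,648 bytes.
2,147,483,648 / 37,800 ≈ 56811.74 s → 946 minutes.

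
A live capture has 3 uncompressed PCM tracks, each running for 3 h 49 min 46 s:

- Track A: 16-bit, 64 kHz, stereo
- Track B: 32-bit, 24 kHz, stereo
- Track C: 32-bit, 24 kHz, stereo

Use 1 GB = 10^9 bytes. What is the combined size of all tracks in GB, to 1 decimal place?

3 h 49 min 46 s = 13,786 s.
Track A: 64,000 × 13,786 × 2 × 2 = 3,529,216,000 bytes.
Track B: 24,000 × 13,786 × 4 × 2 = 2,646,912,000 bytes.
Track C: 24,000 × 13,786 × 4 × 2 = 2,646,912,000 bytes.
Total = 8,823,040,000 bytes = 8.8 GB.

8.8 GB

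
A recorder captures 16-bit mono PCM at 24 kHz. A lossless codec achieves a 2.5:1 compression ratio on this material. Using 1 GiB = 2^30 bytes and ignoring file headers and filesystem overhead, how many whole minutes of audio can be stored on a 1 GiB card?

932 minutes

Uncompressed byte rate = 24,000 × 2 × 1 = 48,000 bytes/s.
After 2.5:1 compression, effective rate ≈ 19200 bytes/s.
Capacity = 1 × 1,073,741,824 = 1,073,741,824 bytes.
1,073,741,824 / effective rate ≈ 55924.05 s → 932 minutes.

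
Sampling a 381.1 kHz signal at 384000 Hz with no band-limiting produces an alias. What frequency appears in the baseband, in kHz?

Nyquist = 384,000/2 = 192,000 Hz; 381,100 Hz exceeds it.
Alias = |381,100 − 1×384,000| = |381,100 − 384,000| = 2,900 Hz = 2.9 kHz.

2.9 kHz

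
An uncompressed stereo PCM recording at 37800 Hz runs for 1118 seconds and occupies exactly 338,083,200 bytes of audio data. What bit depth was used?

32 bits

Bytes per sample = 338,083,200 / (37,800 × 1,118 × 2) = 338,083,200 / 84,520,800 = 4.
Bit depth = 4 × 8 = 32 bits.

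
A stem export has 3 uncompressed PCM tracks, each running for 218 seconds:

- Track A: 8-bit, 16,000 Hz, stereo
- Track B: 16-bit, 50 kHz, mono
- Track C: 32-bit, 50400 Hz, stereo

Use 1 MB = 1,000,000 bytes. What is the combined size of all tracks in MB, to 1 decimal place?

116.7 MB

Track A: 16,000 × 218 × 1 × 2 = 6,976,000 bytes.
Track B: 50,000 × 218 × 2 × 1 = 21,800,000 bytes.
Track C: 50,400 × 218 × 4 × 2 = 87,897,600 bytes.
Total = 116,673,600 bytes = 116.7 MB.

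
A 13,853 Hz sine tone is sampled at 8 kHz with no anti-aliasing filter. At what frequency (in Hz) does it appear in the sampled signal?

Nyquist = 8,000/2 = 4,000 Hz; 13,853 Hz exceeds it.
Alias = |13,853 − 2×8,000| = |13,853 − 16,000| = 2,147 Hz.

2,147 Hz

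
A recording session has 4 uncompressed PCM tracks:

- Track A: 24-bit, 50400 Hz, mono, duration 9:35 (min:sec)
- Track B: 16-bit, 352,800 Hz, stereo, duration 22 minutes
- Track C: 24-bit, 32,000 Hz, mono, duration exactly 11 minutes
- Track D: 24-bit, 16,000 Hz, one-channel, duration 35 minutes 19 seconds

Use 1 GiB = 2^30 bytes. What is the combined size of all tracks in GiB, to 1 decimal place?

2.0 GiB

Track A: 9:35 (min:sec) = 575 s; 50,400 × 575 × 3 × 1 = 86,940,000 bytes.
Track B: 22 minutes = 1,320 s; 352,800 × 1,320 × 2 × 2 = 1,862,784,000 bytes.
Track C: exactly 11 minutes = 660 s; 32,000 × 660 × 3 × 1 = 63,360,000 bytes.
Track D: 35 minutes 19 seconds = 2,119 s; 16,000 × 2,119 × 3 × 1 = 101,712,000 bytes.
Total = 2,114,796,000 bytes = 2.0 GiB.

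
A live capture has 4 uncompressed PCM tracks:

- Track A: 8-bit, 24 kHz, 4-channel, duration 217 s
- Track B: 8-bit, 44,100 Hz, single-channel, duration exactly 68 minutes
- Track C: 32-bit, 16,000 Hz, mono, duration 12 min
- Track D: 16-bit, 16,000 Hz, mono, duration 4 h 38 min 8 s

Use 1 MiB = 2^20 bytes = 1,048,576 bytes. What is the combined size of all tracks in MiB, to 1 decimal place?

Track A: 24,000 × 217 × 1 × 4 = 20,832,000 bytes.
Track B: exactly 68 minutes = 4,080 s; 44,100 × 4,080 × 1 × 1 = 179,928,000 bytes.
Track C: 12 min = 720 s; 16,000 × 720 × 4 × 1 = 46,080,000 bytes.
Track D: 4 h 38 min 8 s = 16,688 s; 16,000 × 16,688 × 2 × 1 = 534,016,000 bytes.
Total = 780,856,000 bytes = 744.7 MiB.

744.7 MiB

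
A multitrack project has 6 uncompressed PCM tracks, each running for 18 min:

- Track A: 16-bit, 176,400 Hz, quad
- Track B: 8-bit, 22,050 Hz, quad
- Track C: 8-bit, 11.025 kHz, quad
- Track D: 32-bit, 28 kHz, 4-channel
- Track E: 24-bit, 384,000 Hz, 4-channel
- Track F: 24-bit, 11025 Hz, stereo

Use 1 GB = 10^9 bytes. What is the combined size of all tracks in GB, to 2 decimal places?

18 min = 1,080 s.
Track A: 176,400 × 1,080 × 2 × 4 = 1,524,096,000 bytes.
Track B: 22,050 × 1,080 × 1 × 4 = 95,256,000 bytes.
Track C: 11,025 × 1,080 × 1 × 4 = 47,628,000 bytes.
Track D: 28,000 × 1,080 × 4 × 4 = 483,840,000 bytes.
Track E: 384,000 × 1,080 × 3 × 4 = 4,976,640,000 bytes.
Track F: 11,025 × 1,080 × 3 × 2 = 71,442,000 bytes.
Total = 7,198,902,000 bytes = 7.20 GB.

7.20 GB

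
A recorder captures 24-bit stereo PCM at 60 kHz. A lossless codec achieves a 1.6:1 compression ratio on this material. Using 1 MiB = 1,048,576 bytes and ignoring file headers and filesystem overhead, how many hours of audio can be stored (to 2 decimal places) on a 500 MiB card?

0.65 hours

Uncompressed byte rate = 60,000 × 3 × 2 = 360,000 bytes/s.
After 1.6:1 compression, effective rate ≈ 225000 bytes/s.
Capacity = 500 × 1,048,576 = 524,288,000 bytes.
524,288,000 / effective rate ≈ 2330.17 s → 0.65 hours.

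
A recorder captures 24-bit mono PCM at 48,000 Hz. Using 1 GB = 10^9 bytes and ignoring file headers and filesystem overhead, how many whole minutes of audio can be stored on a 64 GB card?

Uncompressed byte rate = 48,000 × 3 × 1 = 144,000 bytes/s.
Capacity = 64 × 1,000,000,000 = 64,000,000,000 bytes.
64,000,000,000 / 144,000 ≈ 444444.44 s → 7,407 minutes.

7,407 minutes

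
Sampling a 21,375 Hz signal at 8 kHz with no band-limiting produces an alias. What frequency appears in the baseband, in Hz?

2,625 Hz

Nyquist = 8,000/2 = 4,000 Hz; 21,375 Hz exceeds it.
Alias = |21,375 − 3×8,000| = |21,375 − 24,000| = 2,625 Hz.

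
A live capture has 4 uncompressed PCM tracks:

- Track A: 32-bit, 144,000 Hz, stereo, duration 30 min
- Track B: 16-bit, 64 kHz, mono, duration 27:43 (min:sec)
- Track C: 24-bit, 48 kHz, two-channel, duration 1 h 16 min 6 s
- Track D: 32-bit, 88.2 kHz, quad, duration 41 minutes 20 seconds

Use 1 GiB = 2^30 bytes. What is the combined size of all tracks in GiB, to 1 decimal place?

Track A: 30 min = 1,800 s; 144,000 × 1,800 × 4 × 2 = 2,073,600,000 bytes.
Track B: 27:43 (min:sec) = 1,663 s; 64,000 × 1,663 × 2 × 1 = 212,864,000 bytes.
Track C: 1 h 16 min 6 s = 4,566 s; 48,000 × 4,566 × 3 × 2 = 1,315,008,000 bytes.
Track D: 41 minutes 20 seconds = 2,480 s; 88,200 × 2,480 × 4 × 4 = 3,499,776,000 bytes.
Total = 7,101,248,000 bytes = 6.6 GiB.

6.6 GiB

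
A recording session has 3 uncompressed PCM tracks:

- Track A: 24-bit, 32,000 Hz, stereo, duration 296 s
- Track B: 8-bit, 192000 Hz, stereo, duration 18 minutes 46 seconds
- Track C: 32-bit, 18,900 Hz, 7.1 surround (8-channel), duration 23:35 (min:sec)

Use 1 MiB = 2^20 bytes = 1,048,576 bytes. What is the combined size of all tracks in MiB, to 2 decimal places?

Track A: 32,000 × 296 × 3 × 2 = 56,832,000 bytes.
Track B: 18 minutes 46 seconds = 1,126 s; 192,000 × 1,126 × 1 × 2 = 432,384,000 bytes.
Track C: 23:35 (min:sec) = 1,415 s; 18,900 × 1,415 × 4 × 8 = 855,792,000 bytes.
Total = 1,345,008,000 bytes = 1282.70 MiB.

1282.70 MiB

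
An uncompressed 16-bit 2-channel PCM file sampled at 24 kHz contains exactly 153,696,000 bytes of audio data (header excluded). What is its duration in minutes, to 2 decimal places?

Byte rate = 24,000 × 2 × 2 = 96,000 bytes/s.
Duration = 153,696,000 / 96,000 = 1,601 s.
1,601 s / 60 = 26.68 minutes.

26.68 minutes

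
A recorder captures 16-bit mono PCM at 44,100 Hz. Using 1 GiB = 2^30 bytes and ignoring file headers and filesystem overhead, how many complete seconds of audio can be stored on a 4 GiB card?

Uncompressed byte rate = 44,100 × 2 × 1 = 88,200 bytes/s.
Capacity = 4 × 1,073,741,824 = 4,294,967,296 bytes.
4,294,967,296 / 88,200 ≈ 48695.77 s → 48,695 seconds.

48,695 seconds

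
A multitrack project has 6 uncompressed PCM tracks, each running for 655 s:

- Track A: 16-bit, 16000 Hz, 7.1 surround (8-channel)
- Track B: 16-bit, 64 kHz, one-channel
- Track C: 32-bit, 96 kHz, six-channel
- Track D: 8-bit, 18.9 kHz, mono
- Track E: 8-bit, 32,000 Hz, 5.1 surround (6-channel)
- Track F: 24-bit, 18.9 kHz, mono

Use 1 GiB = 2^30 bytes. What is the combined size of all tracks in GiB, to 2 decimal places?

1.80 GiB

Track A: 16,000 × 655 × 2 × 8 = 167,680,000 bytes.
Track B: 64,000 × 655 × 2 × 1 = 83,840,000 bytes.
Track C: 96,000 × 655 × 4 × 6 = 1,509,120,000 bytes.
Track D: 18,900 × 655 × 1 × 1 = 12,379,500 bytes.
Track E: 32,000 × 655 × 1 × 6 = 125,760,000 bytes.
Track F: 18,900 × 655 × 3 × 1 = 37,138,500 bytes.
Total = 1,935,918,000 bytes = 1.80 GiB.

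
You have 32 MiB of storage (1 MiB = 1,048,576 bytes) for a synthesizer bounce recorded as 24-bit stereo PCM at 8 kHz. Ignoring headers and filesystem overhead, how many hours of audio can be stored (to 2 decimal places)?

0.19 hours

Uncompressed byte rate = 8,000 × 3 × 2 = 48,000 bytes/s.
Capacity = 32 × 1,048,576 = 33,554,432 bytes.
33,554,432 / 48,000 ≈ 699.05 s → 0.19 hours.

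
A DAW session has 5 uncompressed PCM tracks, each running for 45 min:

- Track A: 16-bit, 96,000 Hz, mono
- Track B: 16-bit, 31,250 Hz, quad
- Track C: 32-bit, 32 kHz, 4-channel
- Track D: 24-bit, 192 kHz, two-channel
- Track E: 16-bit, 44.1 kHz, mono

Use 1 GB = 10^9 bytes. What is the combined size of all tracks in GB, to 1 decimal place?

5.9 GB

45 min = 2,700 s.
Track A: 96,000 × 2,700 × 2 × 1 = 518,400,000 bytes.
Track B: 31,250 × 2,700 × 2 × 4 = 675,000,000 bytes.
Track C: 32,000 × 2,700 × 4 × 4 = 1,382,400,000 bytes.
Track D: 192,000 × 2,700 × 3 × 2 = 3,110,400,000 bytes.
Track E: 44,100 × 2,700 × 2 × 1 = 238,140,000 bytes.
Total = 5,924,340,000 bytes = 5.9 GB.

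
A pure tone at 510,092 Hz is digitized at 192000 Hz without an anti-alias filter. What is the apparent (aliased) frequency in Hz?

Nyquist = 192,000/2 = 96,000 Hz; 510,092 Hz exceeds it.
Alias = |510,092 − 3×192,000| = |510,092 − 576,000| = 65,908 Hz.

65,908 Hz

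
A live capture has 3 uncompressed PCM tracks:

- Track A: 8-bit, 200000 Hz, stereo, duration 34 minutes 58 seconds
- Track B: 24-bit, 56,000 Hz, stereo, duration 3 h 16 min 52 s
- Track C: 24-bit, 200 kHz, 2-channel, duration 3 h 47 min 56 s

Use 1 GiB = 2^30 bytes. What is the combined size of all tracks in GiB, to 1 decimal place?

Track A: 34 minutes 58 seconds = 2,098 s; 200,000 × 2,098 × 1 × 2 = 839,200,000 bytes.
Track B: 3 h 16 min 52 s = 11,812 s; 56,000 × 11,812 × 3 × 2 = 3,968,832,000 bytes.
Track C: 3 h 47 min 56 s = 13,676 s; 200,000 × 13,676 × 3 × 2 = 16,411,200,000 bytes.
Total = 21,219,232,000 bytes = 19.8 GiB.

19.8 GiB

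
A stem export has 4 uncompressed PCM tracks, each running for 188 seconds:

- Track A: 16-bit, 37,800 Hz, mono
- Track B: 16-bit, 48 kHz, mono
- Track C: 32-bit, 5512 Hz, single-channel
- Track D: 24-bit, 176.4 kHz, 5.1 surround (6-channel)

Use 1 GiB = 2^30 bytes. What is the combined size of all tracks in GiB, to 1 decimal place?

Track A: 37,800 × 188 × 2 × 1 = 14,212,800 bytes.
Track B: 48,000 × 188 × 2 × 1 = 18,048,000 bytes.
Track C: 5,512 × 188 × 4 × 1 = 4,145,024 bytes.
Track D: 176,400 × 188 × 3 × 6 = 596,937,600 bytes.
Total = 633,343,424 bytes = 0.6 GiB.

0.6 GiB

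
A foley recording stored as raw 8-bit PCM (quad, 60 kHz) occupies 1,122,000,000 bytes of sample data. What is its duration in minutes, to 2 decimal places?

77.92 minutes

Byte rate = 60,000 × 1 × 4 = 240,000 bytes/s.
Duration = 1,122,000,000 / 240,000 = 4,675 s.
4,675 s / 60 = 77.92 minutes.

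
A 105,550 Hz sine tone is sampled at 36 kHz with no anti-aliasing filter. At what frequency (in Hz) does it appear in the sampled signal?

Nyquist = 36,000/2 = 18,000 Hz; 105,550 Hz exceeds it.
Alias = |105,550 − 3×36,000| = |105,550 − 108,000| = 2,450 Hz.

2,450 Hz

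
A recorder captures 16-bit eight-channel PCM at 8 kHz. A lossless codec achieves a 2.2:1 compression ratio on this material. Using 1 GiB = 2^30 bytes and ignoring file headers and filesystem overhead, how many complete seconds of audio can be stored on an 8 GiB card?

Uncompressed byte rate = 8,000 × 2 × 8 = 128,000 bytes/s.
After 2.2:1 compression, effective rate ≈ 58181.82 bytes/s.
Capacity = 8 × 1,073,741,824 = 8,589,934,592 bytes.
8,589,934,592 / effective rate ≈ 147639.5 s → 147,639 seconds.

147,639 seconds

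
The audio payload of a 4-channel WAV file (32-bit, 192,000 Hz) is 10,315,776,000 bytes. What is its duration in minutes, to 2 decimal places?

55.97 minutes

Byte rate = 192,000 × 4 × 4 = 3,072,000 bytes/s.
Duration = 10,315,776,000 / 3,072,000 = 3,358 s.
3,358 s / 60 = 55.97 minutes.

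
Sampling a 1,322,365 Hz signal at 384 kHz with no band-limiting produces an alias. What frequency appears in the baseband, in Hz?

Nyquist = 384,000/2 = 192,000 Hz; 1,322,365 Hz exceeds it.
Alias = |1,322,365 − 3×384,000| = |1,322,365 − 1,152,000| = 170,365 Hz.

170,365 Hz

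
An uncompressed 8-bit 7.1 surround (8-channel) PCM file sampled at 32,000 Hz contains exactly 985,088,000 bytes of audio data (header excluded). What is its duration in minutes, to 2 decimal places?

Byte rate = 32,000 × 1 × 8 = 256,000 bytes/s.
Duration = 985,088,000 / 256,000 = 3,848 s.
3,848 s / 60 = 64.13 minutes.

64.13 minutes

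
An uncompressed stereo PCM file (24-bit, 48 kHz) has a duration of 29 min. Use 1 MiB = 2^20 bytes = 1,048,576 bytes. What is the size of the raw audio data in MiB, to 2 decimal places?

477.91 MiB

Duration = 29 min = 1,740 s.
Bytes = 48,000 samples/s × 1,740 s × 3 bytes/sample × 2 ch = 501,120,000 bytes.
501,120,000 / 1,048,576 = 477.91 MiB.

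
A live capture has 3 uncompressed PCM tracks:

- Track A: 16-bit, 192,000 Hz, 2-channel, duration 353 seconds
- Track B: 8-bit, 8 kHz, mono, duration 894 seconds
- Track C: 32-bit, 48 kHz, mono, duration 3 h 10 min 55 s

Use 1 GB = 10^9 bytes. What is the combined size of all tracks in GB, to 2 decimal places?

Track A: 192,000 × 353 × 2 × 2 = 271,104,000 bytes.
Track B: 8,000 × 894 × 1 × 1 = 7,152,000 bytes.
Track C: 3 h 10 min 55 s = 11,455 s; 48,000 × 11,455 × 4 × 1 = 2,199,360,000 bytes.
Total = 2,477,616,000 bytes = 2.48 GB.

2.48 GB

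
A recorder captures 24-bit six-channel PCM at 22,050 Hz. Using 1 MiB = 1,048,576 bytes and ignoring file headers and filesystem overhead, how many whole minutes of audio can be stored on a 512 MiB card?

22 minutes

Uncompressed byte rate = 22,050 × 3 × 6 = 396,900 bytes/s.
Capacity = 512 × 1,048,576 = 536,870,912 bytes.
536,870,912 / 396,900 ≈ 1352.66 s → 22 minutes.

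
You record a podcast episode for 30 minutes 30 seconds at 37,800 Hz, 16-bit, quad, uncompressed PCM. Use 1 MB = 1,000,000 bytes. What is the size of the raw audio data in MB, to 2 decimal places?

553.39 MB

Duration = 30 minutes 30 seconds = 1,830 s.
Bytes = 37,800 samples/s × 1,830 s × 2 bytes/sample × 4 ch = 553,392,000 bytes.
553,392,000 / 1,000,000 = 553.39 MB.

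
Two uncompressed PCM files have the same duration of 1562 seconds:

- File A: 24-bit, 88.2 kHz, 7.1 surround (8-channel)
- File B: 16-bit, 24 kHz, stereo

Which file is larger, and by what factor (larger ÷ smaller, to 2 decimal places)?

File A: 88,200 × 3 × 8 = 2,116,800 bytes/s.
File B: 24,000 × 2 × 2 = 96,000 bytes/s.
File A is larger; ratio = 3,306,441,600 / 149,952,000 = 22.05.

File A, by a factor of 22.05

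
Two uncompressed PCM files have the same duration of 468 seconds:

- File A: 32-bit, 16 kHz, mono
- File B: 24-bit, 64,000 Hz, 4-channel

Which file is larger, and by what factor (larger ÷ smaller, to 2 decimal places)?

File B, by a factor of 12.00

File A: 16,000 × 4 × 1 = 64,000 bytes/s.
File B: 64,000 × 3 × 4 = 768,000 bytes/s.
File B is larger; ratio = 359,424,000 / 29,952,000 = 12.00.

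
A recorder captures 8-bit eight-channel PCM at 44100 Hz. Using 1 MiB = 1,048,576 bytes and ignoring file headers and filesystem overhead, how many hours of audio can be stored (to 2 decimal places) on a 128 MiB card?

0.11 hours

Uncompressed byte rate = 44,100 × 1 × 8 = 352,800 bytes/s.
Capacity = 128 × 1,048,576 = 134,217,728 bytes.
134,217,728 / 352,800 ≈ 380.44 s → 0.11 hours.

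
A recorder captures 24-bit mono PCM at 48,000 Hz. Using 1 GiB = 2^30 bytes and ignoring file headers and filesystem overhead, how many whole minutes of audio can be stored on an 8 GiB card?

Uncompressed byte rate = 48,000 × 3 × 1 = 144,000 bytes/s.
Capacity = 8 × 1,073,741,824 = 8,589,934,592 bytes.
8,589,934,592 / 144,000 ≈ 59652.32 s → 994 minutes.

994 minutes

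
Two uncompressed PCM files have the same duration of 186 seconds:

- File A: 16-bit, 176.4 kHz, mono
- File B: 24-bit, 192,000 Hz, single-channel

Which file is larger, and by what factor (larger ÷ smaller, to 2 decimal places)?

File A: 176,400 × 2 × 1 = 352,800 bytes/s.
File B: 192,000 × 3 × 1 = 576,000 bytes/s.
File B is larger; ratio = 107,136,000 / 65,620,800 = 1.63.

File B, by a factor of 1.63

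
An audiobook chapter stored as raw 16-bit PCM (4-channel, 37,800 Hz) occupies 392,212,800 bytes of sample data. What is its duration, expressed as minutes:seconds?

21:37

Byte rate = 37,800 × 2 × 4 = 302,400 bytes/s.
Duration = 392,212,800 / 302,400 = 1,297 s.
1,297 s = 21:37.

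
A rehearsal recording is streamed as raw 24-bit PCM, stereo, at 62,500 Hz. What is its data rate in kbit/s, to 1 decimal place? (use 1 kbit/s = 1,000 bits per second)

3000.0 kbit/s

Bit rate = 62,500 × 24 × 2 = 3,000,000 bits/s.
= 3000.0 kbit/s.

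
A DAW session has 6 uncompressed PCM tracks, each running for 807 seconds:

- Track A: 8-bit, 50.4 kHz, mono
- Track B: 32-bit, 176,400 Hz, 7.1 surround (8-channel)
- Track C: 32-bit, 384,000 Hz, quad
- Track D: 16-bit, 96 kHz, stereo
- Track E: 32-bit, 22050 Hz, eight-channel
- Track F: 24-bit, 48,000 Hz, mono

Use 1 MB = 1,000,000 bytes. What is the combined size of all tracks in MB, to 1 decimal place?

10549.7 MB

Track A: 50,400 × 807 × 1 × 1 = 40,672,800 bytes.
Track B: 176,400 × 807 × 4 × 8 = 4,555,353,600 bytes.
Track C: 384,000 × 807 × 4 × 4 = 4,958,208,000 bytes.
Track D: 96,000 × 807 × 2 × 2 = 309,888,000 bytes.
Track E: 22,050 × 807 × 4 × 8 = 569,419,200 bytes.
Track F: 48,000 × 807 × 3 × 1 = 116,208,000 bytes.
Total = 10,549,749,600 bytes = 10549.7 MB.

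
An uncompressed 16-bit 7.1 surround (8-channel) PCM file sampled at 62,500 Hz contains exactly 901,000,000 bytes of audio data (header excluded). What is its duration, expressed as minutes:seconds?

15:01

Byte rate = 62,500 × 2 × 8 = 1,000,000 bytes/s.
Duration = 901,000,000 / 1,000,000 = 901 s.
901 s = 15:01.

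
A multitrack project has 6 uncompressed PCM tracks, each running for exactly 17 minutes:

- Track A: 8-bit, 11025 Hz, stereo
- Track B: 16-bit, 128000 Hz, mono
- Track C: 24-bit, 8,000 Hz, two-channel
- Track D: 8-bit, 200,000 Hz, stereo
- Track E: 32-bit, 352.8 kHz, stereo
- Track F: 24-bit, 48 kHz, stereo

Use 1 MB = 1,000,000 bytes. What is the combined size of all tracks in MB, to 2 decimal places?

3913.18 MB

exactly 17 minutes = 1,020 s.
Track A: 11,025 × 1,020 × 1 × 2 = 22,491,000 bytes.
Track B: 128,000 × 1,020 × 2 × 1 = 261,120,000 bytes.
Track C: 8,000 × 1,020 × 3 × 2 = 48,960,000 bytes.
Track D: 200,000 × 1,020 × 1 × 2 = 408,000,000 bytes.
Track E: 352,800 × 1,020 × 4 × 2 = 2,878,848,000 bytes.
Track F: 48,000 × 1,020 × 3 × 2 = 293,760,000 bytes.
Total = 3,913,179,000 bytes = 3913.18 MB.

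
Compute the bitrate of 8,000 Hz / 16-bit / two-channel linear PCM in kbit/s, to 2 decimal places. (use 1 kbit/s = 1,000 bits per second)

Bit rate = 8,000 × 16 × 2 = 256,000 bits/s.
= 256.00 kbit/s.

256.00 kbit/s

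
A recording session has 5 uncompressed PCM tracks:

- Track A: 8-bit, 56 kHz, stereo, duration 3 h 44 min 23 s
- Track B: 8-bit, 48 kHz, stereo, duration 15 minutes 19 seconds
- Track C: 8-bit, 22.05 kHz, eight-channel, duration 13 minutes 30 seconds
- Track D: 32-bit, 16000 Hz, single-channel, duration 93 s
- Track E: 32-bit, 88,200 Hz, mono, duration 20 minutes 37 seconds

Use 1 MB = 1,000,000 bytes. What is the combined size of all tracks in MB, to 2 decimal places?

2181.33 MB

Track A: 3 h 44 min 23 s = 13,463 s; 56,000 × 13,463 × 1 × 2 = 1,507,856,000 bytes.
Track B: 15 minutes 19 seconds = 919 s; 48,000 × 919 × 1 × 2 = 88,224,000 bytes.
Track C: 13 minutes 30 seconds = 810 s; 22,050 × 810 × 1 × 8 = 142,884,000 bytes.
Track D: 16,000 × 93 × 4 × 1 = 5,952,000 bytes.
Track E: 20 minutes 37 seconds = 1,237 s; 88,200 × 1,237 × 4 × 1 = 436,413,600 bytes.
Total = 2,181,329,600 bytes = 2181.33 MB.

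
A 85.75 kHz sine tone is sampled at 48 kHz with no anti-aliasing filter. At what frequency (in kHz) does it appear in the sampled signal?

Nyquist = 48,000/2 = 24,000 Hz; 85,750 Hz exceeds it.
Alias = |85,750 − 2×48,000| = |85,750 − 96,000| = 10,250 Hz = 10.25 kHz.

10.25 kHz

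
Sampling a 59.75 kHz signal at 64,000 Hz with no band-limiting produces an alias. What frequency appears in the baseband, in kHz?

Nyquist = 64,000/2 = 32,000 Hz; 59,750 Hz exceeds it.
Alias = |59,750 − 1×64,000| = |59,750 − 64,000| = 4,250 Hz = 4.25 kHz.

4.25 kHz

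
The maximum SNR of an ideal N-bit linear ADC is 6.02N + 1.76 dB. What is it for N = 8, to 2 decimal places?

49.92 dB

6.02 × 8 + 1.76 = 49.92 dB.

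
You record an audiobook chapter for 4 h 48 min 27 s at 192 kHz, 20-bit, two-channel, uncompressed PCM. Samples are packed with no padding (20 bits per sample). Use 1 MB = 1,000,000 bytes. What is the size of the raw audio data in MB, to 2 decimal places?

Duration = 4 h 48 min 27 s = 17,307 s.
Bits = 192,000 × 17,307 × 20 × 2 = 132,917,760,000 bits = 16,614,720,000 bytes.
16,614,720,000 / 1,000,000 = 16614.72 MB.

16614.72 MB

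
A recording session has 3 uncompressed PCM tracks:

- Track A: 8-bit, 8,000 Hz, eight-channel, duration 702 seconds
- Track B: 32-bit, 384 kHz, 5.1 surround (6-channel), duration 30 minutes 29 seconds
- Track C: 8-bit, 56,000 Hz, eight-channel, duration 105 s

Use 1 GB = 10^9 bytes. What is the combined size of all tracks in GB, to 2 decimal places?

16.95 GB

Track A: 8,000 × 702 × 1 × 8 = 44,928,000 bytes.
Track B: 30 minutes 29 seconds = 1,829 s; 384,000 × 1,829 × 4 × 6 = 16,856,064,000 bytes.
Track C: 56,000 × 105 × 1 × 8 = 47,040,000 bytes.
Total = 16,948,032,000 bytes = 16.95 GB.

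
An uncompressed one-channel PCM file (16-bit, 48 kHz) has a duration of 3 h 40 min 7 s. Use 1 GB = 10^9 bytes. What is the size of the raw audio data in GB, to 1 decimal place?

1.3 GB

Duration = 3 h 40 min 7 s = 13,207 s.
Bytes = 48,000 samples/s × 13,207 s × 2 bytes/sample × 1 ch = 1,267,872,000 bytes.
1,267,872,000 / 1,000,000,000 = 1.3 GB.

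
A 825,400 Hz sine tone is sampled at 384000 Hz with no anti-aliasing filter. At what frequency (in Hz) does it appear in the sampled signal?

Nyquist = 384,000/2 = 192,000 Hz; 825,400 Hz exceeds it.
Alias = |825,400 − 2×384,000| = |825,400 − 768,000| = 57,400 Hz.

57,400 Hz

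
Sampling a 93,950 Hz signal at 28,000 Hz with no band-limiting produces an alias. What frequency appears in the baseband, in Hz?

9,950 Hz

Nyquist = 28,000/2 = 14,000 Hz; 93,950 Hz exceeds it.
Alias = |93,950 − 3×28,000| = |93,950 − 84,000| = 9,950 Hz.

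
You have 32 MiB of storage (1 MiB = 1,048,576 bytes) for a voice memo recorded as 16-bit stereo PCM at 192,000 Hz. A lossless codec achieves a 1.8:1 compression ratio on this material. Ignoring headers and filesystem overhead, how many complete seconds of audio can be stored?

78 seconds

Uncompressed byte rate = 192,000 × 2 × 2 = 768,000 bytes/s.
After 1.8:1 compression, effective rate ≈ 426666.67 bytes/s.
Capacity = 32 × 1,048,576 = 33,554,432 bytes.
33,554,432 / effective rate ≈ 78.64 s → 78 seconds.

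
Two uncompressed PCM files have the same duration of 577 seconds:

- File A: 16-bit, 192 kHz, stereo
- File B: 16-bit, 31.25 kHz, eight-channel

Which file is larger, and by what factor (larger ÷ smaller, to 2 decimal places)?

File A, by a factor of 1.54

File A: 192,000 × 2 × 2 = 768,000 bytes/s.
File B: 31,250 × 2 × 8 = 500,000 bytes/s.
File A is larger; ratio = 443,136,000 / 288,500,000 = 1.54.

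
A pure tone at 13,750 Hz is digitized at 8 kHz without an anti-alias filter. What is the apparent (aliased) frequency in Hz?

Nyquist = 8,000/2 = 4,000 Hz; 13,750 Hz exceeds it.
Alias = |13,750 − 2×8,000| = |13,750 − 16,000| = 2,250 Hz.

2,250 Hz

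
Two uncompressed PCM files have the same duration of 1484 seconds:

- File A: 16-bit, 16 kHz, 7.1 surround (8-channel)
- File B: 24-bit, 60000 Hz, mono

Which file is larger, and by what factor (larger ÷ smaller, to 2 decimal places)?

File A, by a factor of 1.42

File A: 16,000 × 2 × 8 = 256,000 bytes/s.
File B: 60,000 × 3 × 1 = 180,000 bytes/s.
File A is larger; ratio = 379,904,000 / 267,120,000 = 1.42.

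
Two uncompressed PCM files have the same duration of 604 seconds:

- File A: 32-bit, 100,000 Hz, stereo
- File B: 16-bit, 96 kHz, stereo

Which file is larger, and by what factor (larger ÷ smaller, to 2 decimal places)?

File A: 100,000 × 4 × 2 = 800,000 bytes/s.
File B: 96,000 × 2 × 2 = 384,000 bytes/s.
File A is larger; ratio = 483,200,000 / 231,936,000 = 2.08.

File A, by a factor of 2.08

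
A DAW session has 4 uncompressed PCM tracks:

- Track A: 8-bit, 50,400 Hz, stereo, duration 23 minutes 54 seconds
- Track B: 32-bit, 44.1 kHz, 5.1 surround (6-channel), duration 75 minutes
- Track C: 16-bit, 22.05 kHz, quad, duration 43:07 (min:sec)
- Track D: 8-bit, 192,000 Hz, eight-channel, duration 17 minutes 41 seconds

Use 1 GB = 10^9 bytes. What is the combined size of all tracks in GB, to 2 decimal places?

Track A: 23 minutes 54 seconds = 1,434 s; 50,400 × 1,434 × 1 × 2 = 144,547,200 bytes.
Track B: 75 minutes = 4,500 s; 44,100 × 4,500 × 4 × 6 = 4,762,800,000 bytes.
Track C: 43:07 (min:sec) = 2,587 s; 22,050 × 2,587 × 2 × 4 = 456,346,800 bytes.
Track D: 17 minutes 41 seconds = 1,061 s; 192,000 × 1,061 × 1 × 8 = 1,629,696,000 bytes.
Total = 6,993,390,000 bytes = 6.99 GB.

6.99 GB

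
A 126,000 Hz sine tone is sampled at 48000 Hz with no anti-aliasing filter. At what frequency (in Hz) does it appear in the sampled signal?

18,000 Hz

Nyquist = 48,000/2 = 24,000 Hz; 126,000 Hz exceeds it.
Alias = |126,000 − 3×48,000| = |126,000 − 144,000| = 18,000 Hz.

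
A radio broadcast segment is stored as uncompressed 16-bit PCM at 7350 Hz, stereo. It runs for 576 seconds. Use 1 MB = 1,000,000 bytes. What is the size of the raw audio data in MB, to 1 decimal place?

16.9 MB

Bytes = 7,350 samples/s × 576 s × 2 bytes/sample × 2 ch = 16,934,400 bytes.
16,934,400 / 1,000,000 = 16.9 MB.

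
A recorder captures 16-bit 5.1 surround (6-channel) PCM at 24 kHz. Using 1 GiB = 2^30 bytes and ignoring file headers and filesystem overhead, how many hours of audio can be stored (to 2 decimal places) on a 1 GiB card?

Uncompressed byte rate = 24,000 × 2 × 6 = 288,000 bytes/s.
Capacity = 1 × 1,073,741,824 = 1,073,741,824 bytes.
1,073,741,824 / 288,000 ≈ 3728.27 s → 1.04 hours.

1.04 hours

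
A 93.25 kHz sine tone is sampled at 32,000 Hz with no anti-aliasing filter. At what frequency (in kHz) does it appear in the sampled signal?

2.75 kHz

Nyquist = 32,000/2 = 16,000 Hz; 93,250 Hz exceeds it.
Alias = |93,250 − 3×32,000| = |93,250 − 96,000| = 2,750 Hz = 2.75 kHz.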